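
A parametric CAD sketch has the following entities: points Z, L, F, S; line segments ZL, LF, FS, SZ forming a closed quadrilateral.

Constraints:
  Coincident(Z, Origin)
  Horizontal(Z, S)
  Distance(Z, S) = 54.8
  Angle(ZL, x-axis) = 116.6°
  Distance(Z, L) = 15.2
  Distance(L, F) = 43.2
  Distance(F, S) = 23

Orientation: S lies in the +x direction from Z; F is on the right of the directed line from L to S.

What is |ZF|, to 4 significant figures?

32.65

Z is at the origin; Z and S share the same y with |ZS| = 54.8 and S in +x, so S = (54.8, 0). ZL runs at 116.6° with |ZL| = 15.2, so L = (-6.806, 13.59). F is determined by |LF| = 43.2 and |FS| = 23.0 together: it lies at the intersection of circle(L, 43.2) and circle(S, 23.0). With |LS| = 63.09, the foot of the radical line on LS is 42.14 from L and the perpendicular offset is √(43.2² − 42.14²) = 9.502. Taking the right-of-LS solution: F = (32.30, -4.767).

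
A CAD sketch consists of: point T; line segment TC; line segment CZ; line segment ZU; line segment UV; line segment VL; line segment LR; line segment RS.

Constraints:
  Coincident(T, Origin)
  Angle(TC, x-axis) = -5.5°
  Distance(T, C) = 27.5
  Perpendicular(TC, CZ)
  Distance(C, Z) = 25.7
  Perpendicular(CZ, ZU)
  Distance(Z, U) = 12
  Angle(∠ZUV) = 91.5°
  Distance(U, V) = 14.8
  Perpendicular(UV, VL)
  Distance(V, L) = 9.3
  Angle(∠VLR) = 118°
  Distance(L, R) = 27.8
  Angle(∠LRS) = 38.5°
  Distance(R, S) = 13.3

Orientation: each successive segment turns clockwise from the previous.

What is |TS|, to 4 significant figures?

39.45

T is at the origin; TC runs at -5.5° with length 27.5, so C = (27.37, -2.636). TC ⟂ CZ, so CZ runs at -95.50°; with |CZ| = 25.7, Z = (24.91, -28.22). CZ is perpendicular to ZU, so ZU runs at 174.5°; with |ZU| = 12.0, U = (12.97, -27.07). ∠ZUV = 91.5° gives UV at 86.00° from the x-axis; with |UV| = 14.8, V = (14.00, -12.30). UV is perpendicular to VL, so VL runs at -4.000°; with |VL| = 9.3, L = (23.28, -12.95). ∠VLR = 118.0° gives LR at -66.00° from the x-axis; with |LR| = 27.8, R = (34.58, -38.35). ∠LRS = 38.5° gives RS at 152.5° from the x-axis; with |RS| = 13.3, S = (22.79, -32.21). Then |TS| = |S − T| = 39.45.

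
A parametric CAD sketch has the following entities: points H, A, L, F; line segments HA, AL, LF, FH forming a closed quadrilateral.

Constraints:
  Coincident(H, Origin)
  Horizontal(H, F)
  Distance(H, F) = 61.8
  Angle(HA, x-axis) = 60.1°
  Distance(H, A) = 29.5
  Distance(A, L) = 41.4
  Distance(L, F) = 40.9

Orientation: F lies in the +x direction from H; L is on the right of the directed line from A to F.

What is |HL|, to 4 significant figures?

27.95

Checks: |AL| = 41.40 ✓; |LF| = 40.90 ✓.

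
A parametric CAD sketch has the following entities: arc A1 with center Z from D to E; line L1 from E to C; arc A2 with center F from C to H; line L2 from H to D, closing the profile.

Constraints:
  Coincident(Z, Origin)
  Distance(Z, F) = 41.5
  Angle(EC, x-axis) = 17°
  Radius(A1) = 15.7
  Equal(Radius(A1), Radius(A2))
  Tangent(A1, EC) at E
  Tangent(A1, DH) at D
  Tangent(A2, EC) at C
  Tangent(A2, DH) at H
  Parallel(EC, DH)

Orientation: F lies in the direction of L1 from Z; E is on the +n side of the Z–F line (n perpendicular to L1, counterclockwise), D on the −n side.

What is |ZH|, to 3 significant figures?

44.4

The slot axis is L1's direction at 17.0°, so u = (cos 17.0°, sin 17.0°) = (0.956, 0.292) and n = (−sin 17.0°, cos 17.0°) = (-0.292, 0.956). Z is at the origin and F lies 41.5 along u from Z, so F = 41.5·u = (39.7, 12.1). Tangency of A1 to both parallel lines with radius 15.7 puts E and D at Z ± 15.7·n: E = (-4.59, 15.0), D = (4.59, -15.0). Equal radii place C and H the same way about F: C = F + 15.7·n = (35.1, 27.1), H = F − 15.7·n = (44.3, -2.88). Then |ZH| = |H − Z| = 44.4.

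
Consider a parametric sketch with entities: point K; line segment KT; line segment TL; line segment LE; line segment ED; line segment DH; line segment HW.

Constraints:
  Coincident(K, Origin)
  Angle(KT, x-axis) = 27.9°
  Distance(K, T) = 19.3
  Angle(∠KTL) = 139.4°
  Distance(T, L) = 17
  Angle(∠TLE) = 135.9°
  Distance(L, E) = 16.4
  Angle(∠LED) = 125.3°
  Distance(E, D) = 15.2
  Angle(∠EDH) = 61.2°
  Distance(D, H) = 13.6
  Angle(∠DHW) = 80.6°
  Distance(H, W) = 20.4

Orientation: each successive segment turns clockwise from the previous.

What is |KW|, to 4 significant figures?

46.01

K is at the origin; KT runs at 27.9° with length 19.3, so T = (17.06, 9.031). ∠KTL = 139.4° gives TL at -12.70° from the x-axis; with |TL| = 17.0, L = (33.64, 5.294). ∠TLE = 135.9° gives LE at -56.80° from the x-axis; with |LE| = 16.4, E = (42.62, -8.429). ∠LED = 125.3° gives ED at -111.5° from the x-axis; with |ED| = 15.2, D = (37.05, -22.57). ∠EDH = 61.2° gives DH at 129.7° from the x-axis; with |DH| = 13.6, H = (28.36, -12.11). ∠DHW = 80.6° gives HW at 30.30° from the x-axis; with |HW| = 20.4, W = (45.98, -1.815). Then |KW| = |W − K| = 46.01.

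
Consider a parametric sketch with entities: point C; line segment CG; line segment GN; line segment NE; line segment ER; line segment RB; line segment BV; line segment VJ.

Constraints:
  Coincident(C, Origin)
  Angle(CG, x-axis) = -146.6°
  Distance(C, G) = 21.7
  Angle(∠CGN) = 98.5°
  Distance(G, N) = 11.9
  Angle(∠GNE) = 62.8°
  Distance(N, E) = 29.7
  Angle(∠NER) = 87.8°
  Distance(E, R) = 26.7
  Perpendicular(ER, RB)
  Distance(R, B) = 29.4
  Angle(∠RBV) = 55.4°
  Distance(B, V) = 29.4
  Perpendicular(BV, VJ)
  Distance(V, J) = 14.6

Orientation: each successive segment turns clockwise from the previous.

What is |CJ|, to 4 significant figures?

7.590

C is at the origin; CG runs at -146.6° with length 21.7, so G = (-18.12, -11.95). ∠CGN = 98.5° gives GN at 131.9° from the x-axis; with |GN| = 11.9, N = (-26.06, -3.088). ∠GNE = 62.8° gives NE at 14.70° from the x-axis; with |NE| = 29.7, E = (2.664, 4.448). ∠NER = 87.8° gives ER at -77.50° from the x-axis; with |ER| = 26.7, R = (8.443, -21.62). ER is perpendicular to RB, so RB runs at -167.5°; with |RB| = 29.4, B = (-20.26, -27.98). ∠RBV = 55.4° gives BV at 67.90° from the x-axis; with |BV| = 29.4, V = (-9.199, -0.7420). BV is perpendicular to VJ, so VJ runs at -22.10°; with |VJ| = 14.6, J = (4.329, -6.235). Then |CJ| = |J − C| = 7.590.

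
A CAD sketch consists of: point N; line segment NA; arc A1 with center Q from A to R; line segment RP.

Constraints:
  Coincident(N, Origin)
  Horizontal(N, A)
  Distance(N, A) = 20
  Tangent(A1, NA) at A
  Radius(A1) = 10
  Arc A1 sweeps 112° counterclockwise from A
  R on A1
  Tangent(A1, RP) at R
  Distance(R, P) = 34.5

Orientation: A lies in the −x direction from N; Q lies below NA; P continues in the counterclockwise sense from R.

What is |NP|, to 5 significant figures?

48.568

On A1, A sits at bearing 90° from Q; a 112° counterclockwise sweep puts R at bearing 202°, so R = Q + 10.0·(cos 202°, sin 202°) = (-29.272, -13.746). Tangency of A1 to RP means the radius QR is perpendicular to RP, so RP runs along (−sin 202°, cos 202°); with |RP| = 34.5, P = (-16.348, -45.734). Then |NP| = |P − N| = 48.568.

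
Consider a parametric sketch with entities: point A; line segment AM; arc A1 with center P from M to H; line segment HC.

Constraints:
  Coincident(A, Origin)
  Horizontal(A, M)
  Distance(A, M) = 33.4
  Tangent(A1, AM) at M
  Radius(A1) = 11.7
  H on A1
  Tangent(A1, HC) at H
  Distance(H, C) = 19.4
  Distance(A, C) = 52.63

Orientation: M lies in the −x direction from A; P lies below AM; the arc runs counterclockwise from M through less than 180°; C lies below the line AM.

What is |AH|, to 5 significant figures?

47.011

A is at the origin; AM is horizontal with |AM| = 33.4 and M on the −x side, so M = (-33.400, 0.0000). Since A1 is tangent to AM there, PM ⟂ AM, so P = M + (0, -11.7) = (-33.400, -11.700). Since PH ⟂ HC (tangency), |PC| = √(11.7² + 19.4²) = 22.655 regardless of where H sits on A1. So C lies on both circle(A, 52.63) and circle(P, 22.655); the below-AM intersection is C = (-40.951, -33.060). H is the foot of the tangent from C: H = (-44.860, -14.058).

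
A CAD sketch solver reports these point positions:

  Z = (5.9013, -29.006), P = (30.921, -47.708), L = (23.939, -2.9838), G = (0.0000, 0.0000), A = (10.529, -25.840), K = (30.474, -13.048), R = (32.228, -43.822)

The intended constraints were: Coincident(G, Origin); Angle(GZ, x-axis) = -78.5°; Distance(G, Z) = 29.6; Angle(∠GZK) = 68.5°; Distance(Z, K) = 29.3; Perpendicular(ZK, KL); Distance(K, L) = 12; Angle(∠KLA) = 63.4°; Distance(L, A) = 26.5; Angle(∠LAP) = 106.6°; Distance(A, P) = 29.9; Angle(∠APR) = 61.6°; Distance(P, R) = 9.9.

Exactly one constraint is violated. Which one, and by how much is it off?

Distance(P, R) = 9.9 — off by 5.80.

G = (0.00, 0.00) ✓; GZ at -78.50° ✓; |GZ| = 29.60 ✓; ∠GZK = 68.50° ✓; |ZK| = 29.30 ✓; ∠(ZK, KL) = 90.00° ✓; |KL| = 12.00 ✓; ∠KLA = 63.40° ✓; |LA| = 26.50 ✓; ∠LAP = 106.6° ✓; |AP| = 29.90 ✓; ∠APR = 61.59° ✓; |PR| = 4.100 ✗.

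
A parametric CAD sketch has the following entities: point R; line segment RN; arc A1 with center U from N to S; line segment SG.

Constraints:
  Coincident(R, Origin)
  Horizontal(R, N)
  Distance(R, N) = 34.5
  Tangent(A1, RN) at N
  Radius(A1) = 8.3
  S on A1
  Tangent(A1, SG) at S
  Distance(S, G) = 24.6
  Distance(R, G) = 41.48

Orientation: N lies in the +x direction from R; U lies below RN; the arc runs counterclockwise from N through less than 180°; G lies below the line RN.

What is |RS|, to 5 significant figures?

27.421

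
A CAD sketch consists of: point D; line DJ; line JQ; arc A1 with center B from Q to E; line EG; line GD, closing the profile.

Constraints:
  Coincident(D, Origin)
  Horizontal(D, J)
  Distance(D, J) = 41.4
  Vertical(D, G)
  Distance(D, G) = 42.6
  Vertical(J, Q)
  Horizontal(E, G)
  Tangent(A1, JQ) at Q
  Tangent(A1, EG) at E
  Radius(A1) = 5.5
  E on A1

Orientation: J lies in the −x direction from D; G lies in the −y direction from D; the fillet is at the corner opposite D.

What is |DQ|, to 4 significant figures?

55.59

D is at the origin; D and J share the same y with |DJ| = 41.4 and J on the −x side, so J = (-41.40, 0.000). DG is vertical with |DG| = 42.6 and G on the −y side, so G = (0.000, -42.60). The virtual corner opposite D is at (-41.40, -42.60). A1 meets JQ tangentially, so BQ is at right angles to JQ and the tangent condition forces BE to be normal to EG, with radius 5.5, so the center B sits 5.5 in from both sides at B = (-35.90, -37.10). That places the tangent points at Q = (-41.40, -37.10) on JQ and E = (-35.90, -42.60) on EG. Then |DQ| = |Q − D| = 55.59.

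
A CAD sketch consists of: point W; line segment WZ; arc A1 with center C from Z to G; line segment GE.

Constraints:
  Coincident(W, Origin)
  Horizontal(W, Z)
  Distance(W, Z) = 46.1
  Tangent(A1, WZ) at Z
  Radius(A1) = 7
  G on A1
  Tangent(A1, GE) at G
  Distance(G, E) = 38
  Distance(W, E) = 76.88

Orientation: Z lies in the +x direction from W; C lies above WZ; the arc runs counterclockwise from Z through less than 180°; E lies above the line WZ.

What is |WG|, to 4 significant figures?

52.91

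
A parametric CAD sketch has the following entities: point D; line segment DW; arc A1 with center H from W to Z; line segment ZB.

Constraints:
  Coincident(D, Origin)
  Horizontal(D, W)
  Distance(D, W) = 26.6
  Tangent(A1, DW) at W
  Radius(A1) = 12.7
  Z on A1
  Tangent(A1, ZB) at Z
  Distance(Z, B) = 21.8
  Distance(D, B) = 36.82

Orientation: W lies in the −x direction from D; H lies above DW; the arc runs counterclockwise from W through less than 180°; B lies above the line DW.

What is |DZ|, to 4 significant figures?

18.67

D is at the origin; D and W share the same y with |DW| = 26.6 and W on the −x side, so W = (-26.60, 0.000). Tangency of A1 to DW means the radius HW is perpendicular to DW, so H = W + (0, 12.7) = (-26.60, 12.70). Since HZ ⟂ ZB (tangency), |HB| = √(12.7² + 21.8²) = 25.23 regardless of where Z sits on A1. So B lies on both circle(D, 36.82) and circle(H, 25.23); the above-DW intersection is B = (-13.49, 34.26). Z is the foot of the tangent from B: Z = (-13.90, 12.46).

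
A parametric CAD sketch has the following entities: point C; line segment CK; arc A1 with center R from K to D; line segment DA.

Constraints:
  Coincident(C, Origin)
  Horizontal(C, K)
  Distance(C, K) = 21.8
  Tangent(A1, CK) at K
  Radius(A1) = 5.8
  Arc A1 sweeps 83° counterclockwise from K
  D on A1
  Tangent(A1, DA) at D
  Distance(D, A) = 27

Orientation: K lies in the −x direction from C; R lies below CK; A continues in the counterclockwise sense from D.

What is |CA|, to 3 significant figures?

44.4

C is at the origin; CK is horizontal with |CK| = 21.8 and K on the −x side, so K = (-21.8, 0.00). A1 meets CK tangentially, so RK is at right angles to CK, so R = K + (0, -5.8) = (-21.8, -5.80). On A1, K sits at bearing 90° from R; an 83° counterclockwise sweep puts D at bearing 173°, so D = R + 5.8·(cos 173°, sin 173°) = (-27.6, -5.09). Tangency of A1 to DA means the radius RD is perpendicular to DA, so DA runs along (−sin 173°, cos 173°); with |DA| = 27.0, A = (-30.8, -31.9). Then |CA| = |A − C| = 44.4.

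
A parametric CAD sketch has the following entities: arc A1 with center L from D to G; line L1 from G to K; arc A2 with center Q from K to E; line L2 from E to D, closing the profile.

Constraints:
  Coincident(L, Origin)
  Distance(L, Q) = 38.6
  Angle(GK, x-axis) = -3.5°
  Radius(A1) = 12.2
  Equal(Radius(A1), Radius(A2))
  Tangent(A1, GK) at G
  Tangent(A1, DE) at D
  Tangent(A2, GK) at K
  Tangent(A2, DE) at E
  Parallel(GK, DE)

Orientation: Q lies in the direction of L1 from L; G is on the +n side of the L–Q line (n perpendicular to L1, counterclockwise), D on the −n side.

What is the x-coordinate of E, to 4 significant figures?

37.78

The slot axis is L1's direction at -3.5°, so u = (cos -3.5°, sin -3.5°) = (0.9981, -0.06105) and n = (−sin -3.5°, cos -3.5°) = (0.06105, 0.9981). L is at the origin and Q lies 38.6 along u from L, so Q = 38.6·u = (38.53, -2.356). Tangency of A1 to both parallel lines with radius 12.2 puts G and D at L ± 12.2·n: G = (0.7448, 12.18), D = (-0.7448, -12.18). Equal radii place K and E the same way about Q: K = Q + 12.2·n = (39.27, 9.821), E = Q − 12.2·n = (37.78, -14.53). So E.x = 37.78.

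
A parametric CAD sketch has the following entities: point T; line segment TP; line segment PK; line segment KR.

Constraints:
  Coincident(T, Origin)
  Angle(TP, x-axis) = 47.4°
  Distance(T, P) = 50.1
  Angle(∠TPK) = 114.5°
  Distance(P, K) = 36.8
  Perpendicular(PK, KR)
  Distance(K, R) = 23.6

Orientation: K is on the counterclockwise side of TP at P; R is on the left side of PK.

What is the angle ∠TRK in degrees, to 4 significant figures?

110.9°

T is at the origin; TP runs at 47.4° with length 50.1, so P = 50.1·(cos 47.4°, sin 47.4°) = (33.91, 36.88). ∠TPK = 114.5°, so PK runs at 47.4° + (180° − 114.5°) = 112.9° from the x-axis; with |PK| = 36.8, K = P + 36.8·(cos 112.9°, sin 112.9°) = (19.59, 70.78). PK is perpendicular to KR; with |KR| = 23.6 on the left of PK, R = K + 23.6·(-0.9212, -0.3891) = (-2.148, 61.59). Then cos ∠TRK = RT·RK / (|RT||RK|), giving 110.9°.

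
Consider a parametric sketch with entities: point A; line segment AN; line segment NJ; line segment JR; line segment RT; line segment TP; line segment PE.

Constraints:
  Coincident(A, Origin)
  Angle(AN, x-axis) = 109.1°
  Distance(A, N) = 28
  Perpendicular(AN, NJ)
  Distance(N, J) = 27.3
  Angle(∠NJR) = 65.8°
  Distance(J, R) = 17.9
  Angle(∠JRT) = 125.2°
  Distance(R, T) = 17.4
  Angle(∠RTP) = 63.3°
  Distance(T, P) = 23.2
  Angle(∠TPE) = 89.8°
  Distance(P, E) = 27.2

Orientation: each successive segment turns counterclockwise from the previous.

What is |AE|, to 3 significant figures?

42.3

A is at the origin; AN runs at 109.1° with length 28.0, so N = (-9.16, 26.5). AN ⟂ NJ, so NJ runs at -161°; with |NJ| = 27.3, J = (-35.0, 17.5). ∠NJR = 65.8° gives JR at -46.7° from the x-axis; with |JR| = 17.9, R = (-22.7, 4.50). ∠JRT = 125.2° gives RT at 8.10° from the x-axis; with |RT| = 17.4, T = (-5.46, 6.95). ∠RTP = 63.3° gives TP at 125° from the x-axis; with |TP| = 23.2, P = (-18.7, 26.0). ∠TPE = 89.8° gives PE at -145° from the x-axis; with |PE| = 27.2, E = (-41.0, 10.4). Then |AE| = |E − A| = 42.3.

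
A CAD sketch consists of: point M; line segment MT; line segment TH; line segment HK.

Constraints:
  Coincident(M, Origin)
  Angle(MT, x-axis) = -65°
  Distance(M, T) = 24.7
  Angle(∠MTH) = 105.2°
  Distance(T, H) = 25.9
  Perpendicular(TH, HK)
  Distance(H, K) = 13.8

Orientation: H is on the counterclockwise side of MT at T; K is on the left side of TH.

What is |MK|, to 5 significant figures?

33.896

M is at the origin; MT runs at -65.0° with length 24.7, so T = 24.7·(cos -65.0°, sin -65.0°) = (10.439, -22.386). ∠MTH = 105.2°, so TH runs at -65.0° + (180° − 105.2°) = 9.8000° from the x-axis; with |TH| = 25.9, H = T + 25.9·(cos 9.8000°, sin 9.8000°) = (35.961, -17.977). TH ⟂ HK; with |HK| = 13.8 on the left of TH, K = H + 13.8·(-0.17021, 0.98541) = (33.612, -4.3787). Then |MK| = |K − M| = 33.896.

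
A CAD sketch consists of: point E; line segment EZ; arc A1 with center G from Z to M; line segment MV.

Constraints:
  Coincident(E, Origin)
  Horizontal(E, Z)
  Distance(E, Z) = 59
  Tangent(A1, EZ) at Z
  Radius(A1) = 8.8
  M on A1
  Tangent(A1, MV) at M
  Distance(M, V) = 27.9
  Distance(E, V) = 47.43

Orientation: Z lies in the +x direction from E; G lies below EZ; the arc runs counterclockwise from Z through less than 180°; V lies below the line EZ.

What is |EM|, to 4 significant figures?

51.52

E is at the origin; EZ is horizontal with |EZ| = 59.0 and Z on the +x side, so Z = (59.00, 0.000). The tangent condition forces GZ to be normal to EZ, so G = Z + (0, -8.8) = (59.00, -8.800). Since GM ⟂ MV (tangency), |GV| = √(8.8² + 27.9²) = 29.25 regardless of where M sits on A1. So V lies on both circle(E, 47.43) and circle(G, 29.25); the below-EZ intersection is V = (37.67, -28.82). M is the foot of the tangent from V: M = (51.33, -4.492).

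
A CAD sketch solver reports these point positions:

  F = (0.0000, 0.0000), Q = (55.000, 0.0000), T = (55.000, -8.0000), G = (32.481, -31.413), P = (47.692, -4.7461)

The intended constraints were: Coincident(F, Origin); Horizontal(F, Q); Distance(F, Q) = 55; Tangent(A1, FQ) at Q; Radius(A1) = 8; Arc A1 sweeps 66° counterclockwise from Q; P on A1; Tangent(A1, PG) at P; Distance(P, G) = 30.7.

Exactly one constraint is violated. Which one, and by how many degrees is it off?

Tangent(A1, PG) at P — off by 5.70°.

F = (0.00, 0.00) ✓; F.y = 0.00, Q.y = 0.00 ✓; |FQ| = 55.00 ✓; ∠(TQ, QF) = 90.00° ✓; |TQ| = 8.000 ✓; bearing(T→P) − bearing(T→Q) = 66.00° ✓; |TP| = 8.000 ✓; ∠(TP, PG) = 95.70° ✗; |PG| = 30.70 ✓.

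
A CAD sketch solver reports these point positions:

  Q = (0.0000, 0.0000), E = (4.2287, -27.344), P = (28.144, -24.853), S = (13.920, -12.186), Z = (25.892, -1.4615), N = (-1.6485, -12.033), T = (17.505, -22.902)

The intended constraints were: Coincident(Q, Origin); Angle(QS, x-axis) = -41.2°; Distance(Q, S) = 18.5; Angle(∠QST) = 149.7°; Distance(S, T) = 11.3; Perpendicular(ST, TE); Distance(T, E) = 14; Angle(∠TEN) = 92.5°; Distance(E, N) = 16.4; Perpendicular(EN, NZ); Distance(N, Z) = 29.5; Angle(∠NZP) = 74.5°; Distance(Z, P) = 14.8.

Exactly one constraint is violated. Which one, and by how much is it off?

Distance(Z, P) = 14.8 — off by 8.70.

Q = (0.00, 0.00) ✓; QS at -41.20° ✓; |QS| = 18.50 ✓; ∠QST = 149.7° ✓; |ST| = 11.30 ✓; ∠(ST, TE) = 90.00° ✓; |TE| = 14.00 ✓; ∠TEN = 92.50° ✓; |EN| = 16.40 ✓; ∠(EN, NZ) = 90.00° ✓; |NZ| = 29.50 ✓; ∠NZP = 74.50° ✓; |ZP| = 23.50 ✗.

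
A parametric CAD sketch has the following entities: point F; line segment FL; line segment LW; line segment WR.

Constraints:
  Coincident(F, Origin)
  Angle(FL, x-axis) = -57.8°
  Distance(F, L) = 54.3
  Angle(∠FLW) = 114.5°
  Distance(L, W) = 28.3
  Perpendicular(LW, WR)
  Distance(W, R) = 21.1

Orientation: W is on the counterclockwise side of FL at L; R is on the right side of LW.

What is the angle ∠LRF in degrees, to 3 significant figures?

17.5°

F is at the origin; FL runs at -57.8° with length 54.3, so L = 54.3·(cos -57.8°, sin -57.8°) = (28.9, -45.9). ∠FLW = 114.5°, so LW runs at -57.8° + (180° − 114.5°) = 7.70° from the x-axis; with |LW| = 28.3, W = L + 28.3·(cos 7.70°, sin 7.70°) = (57.0, -42.2). LW ⟂ WR; with |WR| = 21.1 on the right of LW, R = W + 21.1·(0.134, -0.991) = (59.8, -63.1). Then cos ∠LRF = RL·RF / (|RL||RF|), giving 17.5°.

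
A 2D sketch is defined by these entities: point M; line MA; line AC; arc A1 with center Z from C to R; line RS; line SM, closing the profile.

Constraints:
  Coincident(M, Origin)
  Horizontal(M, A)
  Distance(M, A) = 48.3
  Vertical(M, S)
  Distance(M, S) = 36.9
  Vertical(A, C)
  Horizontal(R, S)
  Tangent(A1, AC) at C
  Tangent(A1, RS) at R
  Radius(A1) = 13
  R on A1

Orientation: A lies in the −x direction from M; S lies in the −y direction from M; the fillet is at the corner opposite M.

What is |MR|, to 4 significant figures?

51.07

The virtual corner opposite M is at (-48.30, -36.90). The tangent condition forces ZC to be normal to AC and tangency of A1 to RS means the radius ZR is perpendicular to RS, with radius 13.0, so the center Z sits 13.0 in from both sides at Z = (-35.30, -23.90). That places the tangent points at C = (-48.30, -23.90) on AC and R = (-35.30, -36.90) on RS. Then |MR| = |R − M| = 51.07.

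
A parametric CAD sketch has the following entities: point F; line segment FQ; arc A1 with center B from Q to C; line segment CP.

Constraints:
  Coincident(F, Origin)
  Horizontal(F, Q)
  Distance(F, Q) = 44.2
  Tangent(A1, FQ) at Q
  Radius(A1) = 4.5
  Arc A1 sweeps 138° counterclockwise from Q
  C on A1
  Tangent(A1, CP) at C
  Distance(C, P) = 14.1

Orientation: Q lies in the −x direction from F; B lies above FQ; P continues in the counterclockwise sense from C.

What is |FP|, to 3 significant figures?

54.5

F is at the origin; FQ is horizontal with |FQ| = 44.2 and Q on the −x side, so Q = (-44.2, 0.00). The tangent condition forces BQ to be normal to FQ, so B = Q + (0, 4.5) = (-44.2, 4.50). On A1, Q sits at bearing -90° from B; a 138° counterclockwise sweep puts C at bearing 48°, so C = B + 4.5·(cos 48°, sin 48°) = (-41.2, 7.84). A1 meets CP tangentially, so BC is at right angles to CP, so CP runs along (−sin 48°, cos 48°); with |CP| = 14.1, P = (-51.7, 17.3). Then |FP| = |P − F| = 54.5.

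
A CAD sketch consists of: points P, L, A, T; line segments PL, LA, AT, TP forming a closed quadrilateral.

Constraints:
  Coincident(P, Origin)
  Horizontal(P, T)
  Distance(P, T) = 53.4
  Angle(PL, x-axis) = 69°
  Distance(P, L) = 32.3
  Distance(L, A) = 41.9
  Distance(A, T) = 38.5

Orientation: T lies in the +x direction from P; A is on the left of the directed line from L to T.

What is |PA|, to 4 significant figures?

65.21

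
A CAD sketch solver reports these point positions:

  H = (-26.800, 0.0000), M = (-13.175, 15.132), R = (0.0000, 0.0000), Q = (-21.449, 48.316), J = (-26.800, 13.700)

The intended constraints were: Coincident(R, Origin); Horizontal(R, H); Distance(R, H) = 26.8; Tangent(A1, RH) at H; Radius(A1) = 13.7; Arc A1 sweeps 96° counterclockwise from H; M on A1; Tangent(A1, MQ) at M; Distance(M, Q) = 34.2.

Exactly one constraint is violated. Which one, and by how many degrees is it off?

Tangent(A1, MQ) at M — off by 8.00°.

R = (0.00, 0.00) ✓; R.y = 0.00, H.y = 0.00 ✓; |RH| = 26.80 ✓; ∠(JH, HR) = 90.00° ✓; |JH| = 13.70 ✓; bearing(J→M) − bearing(J→H) = 96.00° ✓; |JM| = 13.70 ✓; ∠(JM, MQ) = 82.00° ✗; |MQ| = 34.20 ✓.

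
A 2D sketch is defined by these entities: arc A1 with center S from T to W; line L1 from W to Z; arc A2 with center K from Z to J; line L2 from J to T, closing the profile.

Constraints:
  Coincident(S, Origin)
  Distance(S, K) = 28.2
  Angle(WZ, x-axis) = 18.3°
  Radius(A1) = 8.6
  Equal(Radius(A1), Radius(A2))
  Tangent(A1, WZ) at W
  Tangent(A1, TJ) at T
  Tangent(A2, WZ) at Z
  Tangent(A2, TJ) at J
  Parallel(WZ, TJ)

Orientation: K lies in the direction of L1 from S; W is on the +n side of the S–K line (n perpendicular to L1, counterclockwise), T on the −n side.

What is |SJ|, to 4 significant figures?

29.48

The slot axis is L1's direction at 18.3°, so u = (cos 18.3°, sin 18.3°) = (0.9494, 0.3140) and n = (−sin 18.3°, cos 18.3°) = (-0.3140, 0.9494). S is at the origin and K lies 28.2 along u from S, so K = 28.2·u = (26.77, 8.855). Tangency of A1 to both parallel lines with radius 8.6 puts W and T at S ± 8.6·n: W = (-2.700, 8.165), T = (2.700, -8.165). Equal radii place Z and J the same way about K: Z = K + 8.6·n = (24.07, 17.02), J = K − 8.6·n = (29.47, 0.6895). Then |SJ| = |J − S| = 29.48.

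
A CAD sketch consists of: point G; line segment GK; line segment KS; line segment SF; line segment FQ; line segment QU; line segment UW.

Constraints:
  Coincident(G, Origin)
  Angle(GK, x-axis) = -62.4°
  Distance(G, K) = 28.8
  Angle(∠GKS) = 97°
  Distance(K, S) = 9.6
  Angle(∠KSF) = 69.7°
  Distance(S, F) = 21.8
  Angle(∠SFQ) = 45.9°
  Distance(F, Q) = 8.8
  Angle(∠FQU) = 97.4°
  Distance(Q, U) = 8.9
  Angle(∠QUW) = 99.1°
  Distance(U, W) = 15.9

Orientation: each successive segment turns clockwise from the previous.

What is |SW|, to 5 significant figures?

20.600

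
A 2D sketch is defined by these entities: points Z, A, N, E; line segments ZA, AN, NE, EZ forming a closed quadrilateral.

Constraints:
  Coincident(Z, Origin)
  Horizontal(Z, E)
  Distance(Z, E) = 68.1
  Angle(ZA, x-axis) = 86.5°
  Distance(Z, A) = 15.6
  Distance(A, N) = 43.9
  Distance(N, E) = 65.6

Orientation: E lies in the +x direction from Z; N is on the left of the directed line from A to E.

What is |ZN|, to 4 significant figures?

57.65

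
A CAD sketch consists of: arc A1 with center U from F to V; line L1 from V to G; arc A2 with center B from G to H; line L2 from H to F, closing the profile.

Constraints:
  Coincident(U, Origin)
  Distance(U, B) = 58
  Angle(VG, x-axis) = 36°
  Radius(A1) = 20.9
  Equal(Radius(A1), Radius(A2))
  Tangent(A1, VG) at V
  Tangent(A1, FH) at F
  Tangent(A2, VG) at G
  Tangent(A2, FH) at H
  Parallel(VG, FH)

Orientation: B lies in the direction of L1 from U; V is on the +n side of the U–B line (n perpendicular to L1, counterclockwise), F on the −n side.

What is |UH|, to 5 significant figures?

61.651

Tangency of A1 to both parallel lines with radius 20.9 puts V and F at U ± 20.9·n: V = (-12.285, 16.908), F = (12.285, -16.908). Equal radii place G and H the same way about B: G = B + 20.9·n = (34.638, 51.000), H = B − 20.9·n = (59.208, 17.183). Then |UH| = |H − U| = 61.651.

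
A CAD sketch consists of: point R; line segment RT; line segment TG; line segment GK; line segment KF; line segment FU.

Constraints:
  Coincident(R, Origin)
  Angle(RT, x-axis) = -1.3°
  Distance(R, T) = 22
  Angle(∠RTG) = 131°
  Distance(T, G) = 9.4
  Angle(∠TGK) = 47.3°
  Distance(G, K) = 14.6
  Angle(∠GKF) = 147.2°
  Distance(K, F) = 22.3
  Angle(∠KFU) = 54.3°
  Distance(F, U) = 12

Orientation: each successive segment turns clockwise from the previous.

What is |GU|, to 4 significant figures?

27.63

R is at the origin; RT runs at -1.3° with length 22.0, so T = (21.99, -0.4991). ∠RTG = 131.0° gives TG at -50.30° from the x-axis; with |TG| = 9.4, G = (28.00, -7.731). ∠TGK = 47.3° gives GK at 177.0° from the x-axis; with |GK| = 14.6, K = (13.42, -6.967). ∠GKF = 147.2° gives KF at 144.2° from the x-axis; with |KF| = 22.3, F = (-4.668, 6.077). ∠KFU = 54.3° gives FU at 18.50° from the x-axis; with |FU| = 12.0, U = (6.712, 9.885). Then |GU| = |U − G| = 27.63.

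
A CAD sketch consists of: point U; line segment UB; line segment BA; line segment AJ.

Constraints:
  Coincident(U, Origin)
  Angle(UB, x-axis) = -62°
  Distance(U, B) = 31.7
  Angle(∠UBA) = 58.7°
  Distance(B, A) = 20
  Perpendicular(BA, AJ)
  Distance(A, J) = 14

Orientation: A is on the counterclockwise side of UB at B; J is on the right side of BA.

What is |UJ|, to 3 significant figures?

41.2

∠UBA = 58.7°, so BA runs at -62.0° + (180° − 58.7°) = 59.3° from the x-axis; with |BA| = 20.0, A = B + 20.0·(cos 59.3°, sin 59.3°) = (25.1, -10.8). BA is perpendicular to AJ; with |AJ| = 14.0 on the right of BA, J = A + 14.0·(0.860, -0.511) = (37.1, -17.9). Then |UJ| = |J − U| = 41.2.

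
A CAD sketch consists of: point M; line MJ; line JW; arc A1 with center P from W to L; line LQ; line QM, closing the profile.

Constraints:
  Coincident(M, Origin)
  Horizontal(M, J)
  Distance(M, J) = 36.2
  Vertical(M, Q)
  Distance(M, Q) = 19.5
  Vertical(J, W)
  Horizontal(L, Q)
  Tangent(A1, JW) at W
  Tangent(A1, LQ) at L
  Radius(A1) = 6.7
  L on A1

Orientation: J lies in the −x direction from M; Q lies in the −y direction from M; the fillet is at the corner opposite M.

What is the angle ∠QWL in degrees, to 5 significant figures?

34.514°

M is at the origin; MJ is horizontal with |MJ| = 36.2 and J on the −x side, so J = (-36.200, 0.0000). M and Q share the same x with |MQ| = 19.5 and Q on the −y side, so Q = (0.0000, -19.500). The virtual corner opposite M is at (-36.200, -19.500). A1 meets JW tangentially, so PW is at right angles to JW and A1 meets LQ tangentially, so PL is at right angles to LQ, with radius 6.7, so the center P sits 6.7 in from both sides at P = (-29.500, -12.800). That places the tangent points at W = (-36.200, -12.800) on JW and L = (-29.500, -19.500) on LQ. Then cos ∠QWL = WQ·WL / (|WQ||WL|), giving 34.514°.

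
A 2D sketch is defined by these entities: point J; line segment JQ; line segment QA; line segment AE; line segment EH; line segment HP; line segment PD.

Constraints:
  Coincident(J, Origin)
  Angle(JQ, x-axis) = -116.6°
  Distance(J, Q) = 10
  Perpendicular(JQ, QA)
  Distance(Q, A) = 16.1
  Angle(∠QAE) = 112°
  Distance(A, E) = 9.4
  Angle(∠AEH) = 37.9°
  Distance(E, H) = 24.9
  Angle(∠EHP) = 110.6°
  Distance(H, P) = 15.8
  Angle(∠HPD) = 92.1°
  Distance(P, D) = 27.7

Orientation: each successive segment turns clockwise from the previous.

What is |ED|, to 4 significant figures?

25.95

J is at the origin; JQ runs at -116.6° with length 10.0, so Q = (-4.478, -8.942). JQ ⟂ QA, so QA runs at 153.4°; with |QA| = 16.1, A = (-18.87, -1.733). ∠QAE = 112.0° gives AE at 85.40° from the x-axis; with |AE| = 9.4, E = (-18.12, 7.637). ∠AEH = 37.9° gives EH at -56.70° from the x-axis; with |EH| = 24.9, H = (-4.449, -13.17). ∠EHP = 110.6° gives HP at -126.1° from the x-axis; with |HP| = 15.8, P = (-13.76, -25.94). ∠HPD = 92.1° gives PD at 146.0° from the x-axis; with |PD| = 27.7, D = (-36.72, -10.45). Then |ED| = |D − E| = 25.95.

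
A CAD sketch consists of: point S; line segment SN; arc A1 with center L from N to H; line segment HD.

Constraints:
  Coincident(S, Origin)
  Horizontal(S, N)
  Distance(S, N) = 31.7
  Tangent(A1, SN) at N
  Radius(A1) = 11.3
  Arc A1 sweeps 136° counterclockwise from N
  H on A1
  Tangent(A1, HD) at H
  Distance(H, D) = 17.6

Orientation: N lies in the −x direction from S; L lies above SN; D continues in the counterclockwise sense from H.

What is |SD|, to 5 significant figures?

48.322

On A1, N sits at bearing -90° from L; a 136° counterclockwise sweep puts H at bearing 46°, so H = L + 11.3·(cos 46°, sin 46°) = (-23.850, 19.429). Tangency of A1 to HD means the radius LH is perpendicular to HD, so HD runs along (−sin 46°, cos 46°); with |HD| = 17.6, D = (-36.511, 31.655). Then |SD| = |D − S| = 48.322.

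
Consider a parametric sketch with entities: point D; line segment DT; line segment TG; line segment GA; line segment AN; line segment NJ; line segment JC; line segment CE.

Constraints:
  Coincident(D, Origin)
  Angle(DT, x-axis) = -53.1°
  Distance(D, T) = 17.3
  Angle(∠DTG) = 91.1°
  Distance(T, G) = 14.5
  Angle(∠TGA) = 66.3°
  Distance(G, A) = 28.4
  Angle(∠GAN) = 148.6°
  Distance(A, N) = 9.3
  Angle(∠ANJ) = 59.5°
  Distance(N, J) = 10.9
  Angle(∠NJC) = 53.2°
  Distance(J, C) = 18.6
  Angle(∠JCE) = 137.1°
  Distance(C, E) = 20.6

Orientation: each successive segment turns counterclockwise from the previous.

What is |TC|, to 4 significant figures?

32.13

D is at the origin; DT runs at -53.1° with length 17.3, so T = (10.39, -13.83). ∠DTG = 91.1° gives TG at 35.80° from the x-axis; with |TG| = 14.5, G = (22.15, -5.353). ∠TGA = 66.3° gives GA at 149.5° from the x-axis; with |GA| = 28.4, A = (-2.323, 9.061). ∠GAN = 148.6° gives AN at -179.1° from the x-axis; with |AN| = 9.3, N = (-11.62, 8.915). ∠ANJ = 59.5° gives NJ at -58.60° from the x-axis; with |NJ| = 10.9, J = (-5.942, -0.3884). ∠NJC = 53.2° gives JC at 68.20° from the x-axis; with |JC| = 18.6, C = (0.9650, 16.88). Then |TC| = |C − T| = 32.13.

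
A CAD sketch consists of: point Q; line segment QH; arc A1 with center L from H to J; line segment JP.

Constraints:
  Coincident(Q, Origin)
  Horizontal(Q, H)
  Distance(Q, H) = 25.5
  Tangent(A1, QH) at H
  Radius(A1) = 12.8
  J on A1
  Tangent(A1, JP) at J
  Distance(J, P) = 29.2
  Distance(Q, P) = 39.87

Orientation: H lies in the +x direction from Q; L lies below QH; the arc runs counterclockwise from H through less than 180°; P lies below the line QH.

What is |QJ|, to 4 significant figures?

16.61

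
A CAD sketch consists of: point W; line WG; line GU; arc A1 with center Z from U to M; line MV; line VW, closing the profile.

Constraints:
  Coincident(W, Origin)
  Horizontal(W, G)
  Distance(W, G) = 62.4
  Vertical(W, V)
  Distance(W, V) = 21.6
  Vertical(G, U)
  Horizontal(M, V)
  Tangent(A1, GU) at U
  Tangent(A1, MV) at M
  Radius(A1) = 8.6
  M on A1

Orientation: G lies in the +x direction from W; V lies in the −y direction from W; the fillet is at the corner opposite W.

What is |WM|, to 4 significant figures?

57.97

The virtual corner opposite W is at (62.40, -21.60). A1 meets GU tangentially, so ZU is at right angles to GU and tangency of A1 to MV means the radius ZM is perpendicular to MV, with radius 8.6, so the center Z sits 8.6 in from both sides at Z = (53.80, -13.00). That places the tangent points at U = (62.40, -13.00) on GU and M = (53.80, -21.60) on MV. Then |WM| = |M − W| = 57.97.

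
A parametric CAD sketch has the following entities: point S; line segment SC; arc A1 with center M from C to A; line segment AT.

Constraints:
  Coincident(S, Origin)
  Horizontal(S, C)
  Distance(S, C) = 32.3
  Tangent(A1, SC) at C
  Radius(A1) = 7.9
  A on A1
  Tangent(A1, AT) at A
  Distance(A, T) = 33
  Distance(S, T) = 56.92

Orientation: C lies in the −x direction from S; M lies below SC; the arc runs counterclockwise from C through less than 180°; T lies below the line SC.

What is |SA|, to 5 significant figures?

41.004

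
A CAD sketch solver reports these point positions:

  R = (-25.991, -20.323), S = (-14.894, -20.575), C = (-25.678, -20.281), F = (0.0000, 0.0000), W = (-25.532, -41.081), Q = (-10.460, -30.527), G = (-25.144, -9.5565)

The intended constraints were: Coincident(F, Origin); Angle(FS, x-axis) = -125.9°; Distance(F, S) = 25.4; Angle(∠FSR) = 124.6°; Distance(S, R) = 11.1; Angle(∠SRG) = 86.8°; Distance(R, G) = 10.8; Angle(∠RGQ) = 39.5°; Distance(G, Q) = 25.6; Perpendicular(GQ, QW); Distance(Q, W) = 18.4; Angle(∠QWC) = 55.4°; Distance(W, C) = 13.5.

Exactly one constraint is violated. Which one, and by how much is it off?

Distance(W, C) = 13.5 — off by 7.30.

F = (0.00, 0.00) ✓; FS at -125.9° ✓; |FS| = 25.40 ✓; ∠FSR = 124.6° ✓; |SR| = 11.10 ✓; ∠SRG = 86.80° ✓; |RG| = 10.80 ✓; ∠RGQ = 39.50° ✓; |GQ| = 25.60 ✓; ∠(GQ, QW) = 90.00° ✓; |QW| = 18.40 ✓; ∠QWC = 55.40° ✓; |WC| = 20.80 ✗.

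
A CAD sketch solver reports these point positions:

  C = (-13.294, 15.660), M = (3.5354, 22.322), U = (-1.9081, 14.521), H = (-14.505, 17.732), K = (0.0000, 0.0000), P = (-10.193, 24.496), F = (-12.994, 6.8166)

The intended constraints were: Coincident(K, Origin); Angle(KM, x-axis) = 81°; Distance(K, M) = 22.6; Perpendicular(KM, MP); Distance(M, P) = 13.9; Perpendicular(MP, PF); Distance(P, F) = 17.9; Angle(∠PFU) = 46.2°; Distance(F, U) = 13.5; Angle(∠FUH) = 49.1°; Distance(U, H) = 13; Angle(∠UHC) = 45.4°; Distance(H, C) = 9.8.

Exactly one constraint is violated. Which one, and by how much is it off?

Distance(H, C) = 9.8 — off by 7.40.

K = (0.00, 0.00) ✓; KM at 81.00° ✓; |KM| = 22.60 ✓; ∠(KM, MP) = 90.00° ✓; |MP| = 13.90 ✓; ∠(MP, PF) = 90.00° ✓; |PF| = 17.90 ✓; ∠PFU = 46.20° ✓; |FU| = 13.50 ✓; ∠FUH = 49.10° ✓; |UH| = 13.00 ✓; ∠UHC = 45.40° ✓; |HC| = 2.400 ✗.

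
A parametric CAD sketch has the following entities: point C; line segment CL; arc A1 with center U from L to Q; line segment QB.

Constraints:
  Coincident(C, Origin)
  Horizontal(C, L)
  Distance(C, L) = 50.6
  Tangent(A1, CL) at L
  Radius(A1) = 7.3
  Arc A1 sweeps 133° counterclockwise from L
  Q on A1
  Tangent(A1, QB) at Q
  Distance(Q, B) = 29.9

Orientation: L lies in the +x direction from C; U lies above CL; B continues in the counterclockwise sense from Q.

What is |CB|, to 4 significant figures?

49.29

C is at the origin; CL is horizontal with |CL| = 50.6 and L on the +x side, so L = (50.60, 0.000). Tangency of A1 to CL means the radius UL is perpendicular to CL, so U = L + (0, 7.3) = (50.60, 7.300). On A1, L sits at bearing -90° from U; a 133° counterclockwise sweep puts Q at bearing 43°, so Q = U + 7.3·(cos 43°, sin 43°) = (55.94, 12.28). A1 meets QB tangentially, so UQ is at right angles to QB, so QB runs along (−sin 43°, cos 43°); with |QB| = 29.9, B = (35.55, 34.15). Then |CB| = |B − C| = 49.29.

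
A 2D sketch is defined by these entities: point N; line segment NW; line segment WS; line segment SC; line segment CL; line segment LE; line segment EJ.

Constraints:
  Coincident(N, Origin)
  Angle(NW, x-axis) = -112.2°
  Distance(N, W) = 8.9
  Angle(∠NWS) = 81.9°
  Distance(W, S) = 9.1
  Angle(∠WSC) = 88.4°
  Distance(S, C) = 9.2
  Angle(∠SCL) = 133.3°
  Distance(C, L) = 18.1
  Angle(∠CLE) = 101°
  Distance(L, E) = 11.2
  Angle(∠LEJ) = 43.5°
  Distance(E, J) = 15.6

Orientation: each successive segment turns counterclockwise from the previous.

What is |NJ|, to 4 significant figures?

4.011

∠CLE = 101.0° gives LE at -156.8° from the x-axis; with |LE| = 11.2, E = (-13.01, 9.083). ∠LEJ = 43.5° gives EJ at -20.30° from the x-axis; with |EJ| = 15.6, J = (1.617, 3.671). Then |NJ| = |J − N| = 4.011.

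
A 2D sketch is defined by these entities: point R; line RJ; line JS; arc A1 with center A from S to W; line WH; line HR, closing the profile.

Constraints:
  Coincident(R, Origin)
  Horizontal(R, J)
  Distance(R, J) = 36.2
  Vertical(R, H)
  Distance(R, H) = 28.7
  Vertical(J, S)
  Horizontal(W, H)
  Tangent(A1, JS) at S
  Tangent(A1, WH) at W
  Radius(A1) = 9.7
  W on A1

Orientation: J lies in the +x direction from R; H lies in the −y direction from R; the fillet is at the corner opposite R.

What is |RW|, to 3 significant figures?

39.1

R is at the origin; R and J share the same y with |RJ| = 36.2 and J on the +x side, so J = (36.2, 0.00). RH is vertical with |RH| = 28.7 and H on the −y side, so H = (0.00, -28.7). The virtual corner opposite R is at (36.2, -28.7). Since A1 is tangent to JS there, AS ⟂ JS and since A1 is tangent to WH there, AW ⟂ WH, with radius 9.7, so the center A sits 9.7 in from both sides at A = (26.5, -19.0). That places the tangent points at S = (36.2, -19.0) on JS and W = (26.5, -28.7) on WH. Then |RW| = |W − R| = 39.1.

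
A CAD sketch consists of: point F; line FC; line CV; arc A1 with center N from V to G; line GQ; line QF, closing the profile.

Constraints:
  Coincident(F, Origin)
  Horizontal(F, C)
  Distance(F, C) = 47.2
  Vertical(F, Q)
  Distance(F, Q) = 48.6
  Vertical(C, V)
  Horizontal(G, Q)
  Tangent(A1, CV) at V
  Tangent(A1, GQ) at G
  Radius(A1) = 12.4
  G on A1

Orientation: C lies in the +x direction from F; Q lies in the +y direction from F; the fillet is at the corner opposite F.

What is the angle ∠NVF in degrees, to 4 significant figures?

37.49°

F is at the origin; FC is horizontal with |FC| = 47.2 and C on the +x side, so C = (47.20, 0.000). F and Q share the same x with |FQ| = 48.6 and Q on the +y side, so Q = (0.000, 48.60). The virtual corner opposite F is at (47.20, 48.60). Tangency of A1 to CV means the radius NV is perpendicular to CV and tangency of A1 to GQ means the radius NG is perpendicular to GQ, with radius 12.4, so the center N sits 12.4 in from both sides at N = (34.80, 36.20). That places the tangent points at V = (47.20, 36.20) on CV and G = (34.80, 48.60) on GQ. Then cos ∠NVF = VN·VF / (|VN||VF|), giving 37.49°.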